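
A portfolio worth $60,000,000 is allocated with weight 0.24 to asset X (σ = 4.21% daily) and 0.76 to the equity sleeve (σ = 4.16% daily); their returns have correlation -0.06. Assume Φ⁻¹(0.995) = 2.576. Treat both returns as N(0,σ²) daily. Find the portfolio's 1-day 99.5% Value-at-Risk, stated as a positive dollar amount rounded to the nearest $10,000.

$5,040,000

σ_p² = 0.24²·4.21² + 0.76²·4.16² + 2·-0.06·0.24·0.76·4.21·4.16 = 10.6333 (%²).
σ_p = √10.6333 = 3.261%.
VaR = 2.576 × 3.261% = 8.400%; on $60,000,000 that is $5,040,000.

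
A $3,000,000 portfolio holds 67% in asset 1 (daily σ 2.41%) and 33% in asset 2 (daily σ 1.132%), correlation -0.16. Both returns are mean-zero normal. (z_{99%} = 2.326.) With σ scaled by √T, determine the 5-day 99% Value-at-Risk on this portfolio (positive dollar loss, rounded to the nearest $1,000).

σ_p = √(0.67²·2.41² + 0.33²·1.132² + 2·-0.16·0.67·0.33·2.41·1.132) = 1.598%.
σ_{5d} = 1.598% × √5 = 3.573%.
VaR = 2.326 × 3.573% = 8.311%; on $3,000,000 that is $249,330.

$249,000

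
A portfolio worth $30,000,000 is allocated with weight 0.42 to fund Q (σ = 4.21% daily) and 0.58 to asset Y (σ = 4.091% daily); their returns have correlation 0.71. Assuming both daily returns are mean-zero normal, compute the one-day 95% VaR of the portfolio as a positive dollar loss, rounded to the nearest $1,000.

σ_p² = 0.42²·4.21² + 0.58²·4.091² + 2·0.71·0.42·0.58·4.21·4.091 = 14.7143 (%²).
σ_p = √14.7143 = 3.836%.
At 95%, z = 1.645.
VaR = 1.645 × 3.836% = 6.310%; on $30,000,000 that is $1,893,000.

$1,893,000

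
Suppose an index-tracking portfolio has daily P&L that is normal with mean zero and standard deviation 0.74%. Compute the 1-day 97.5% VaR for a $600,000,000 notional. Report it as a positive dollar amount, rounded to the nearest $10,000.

$8,700,000

At 97.5% one-sided, z = 1.960.
VaR = z·σ = 1.960 × 0.74% = 1.450%.
On $600,000,000: 0.01450 × $600,000,000 = $8,700,000.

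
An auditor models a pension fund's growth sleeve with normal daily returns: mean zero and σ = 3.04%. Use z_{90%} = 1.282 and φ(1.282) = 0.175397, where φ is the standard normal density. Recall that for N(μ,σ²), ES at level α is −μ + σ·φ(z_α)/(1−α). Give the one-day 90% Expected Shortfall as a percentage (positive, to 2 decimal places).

5.33%

Tail multiplier: φ(z)/(1−α) = 0.175397 / 0.1 = 1.754.
ES = 3.04% × 1.754 = 5.332%.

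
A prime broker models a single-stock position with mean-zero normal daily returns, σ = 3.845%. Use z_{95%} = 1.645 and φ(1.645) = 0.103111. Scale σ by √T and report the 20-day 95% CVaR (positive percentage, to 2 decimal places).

σ_{20d} = 3.845% × √20 = 17.195%.
ES multiplier = φ(z)/(1−α) = 0.103111/0.05 = 2.062.
ES = 17.195% × 2.062 = 35.456%.

35.46%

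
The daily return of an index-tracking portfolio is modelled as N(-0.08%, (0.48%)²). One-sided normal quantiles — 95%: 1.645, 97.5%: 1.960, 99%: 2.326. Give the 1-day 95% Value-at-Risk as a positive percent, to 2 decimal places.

VaR = −μ + z·σ = −(-0.08%) + 1.645 × 0.48% = 0.870%.

0.87%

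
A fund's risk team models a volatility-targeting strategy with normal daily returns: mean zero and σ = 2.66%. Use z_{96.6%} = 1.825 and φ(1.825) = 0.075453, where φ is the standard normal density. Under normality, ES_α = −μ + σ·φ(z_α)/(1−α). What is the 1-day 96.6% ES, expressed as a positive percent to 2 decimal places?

Tail multiplier: φ(z)/(1−α) = 0.075453 / 0.034 = 2.219.
ES = 2.66% × 2.219 = 5.903%.

5.90%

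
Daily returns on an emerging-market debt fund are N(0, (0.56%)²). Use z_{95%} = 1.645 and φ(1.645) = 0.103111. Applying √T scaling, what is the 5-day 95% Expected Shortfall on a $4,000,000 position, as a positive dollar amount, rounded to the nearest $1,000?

σ_{5d} = 0.56% × √5 = 1.252%.
ES multiplier = φ(z)/(1−α) = 0.103111/0.05 = 2.062.
ES = 1.252% × 2.062 = 2.582%; on $4,000,000: $103,280.

$103,000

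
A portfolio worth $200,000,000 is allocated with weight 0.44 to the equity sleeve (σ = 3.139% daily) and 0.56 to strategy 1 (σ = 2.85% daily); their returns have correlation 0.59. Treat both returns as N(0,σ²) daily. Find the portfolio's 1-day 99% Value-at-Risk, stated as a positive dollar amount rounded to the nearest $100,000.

σ_p² = 0.44²·3.139² + 0.56²·2.85² + 2·0.59·0.44·0.56·3.139·2.85 = 7.0559 (%²).
σ_p = √7.0559 = 2.656%.
At 99%, z = 2.326.
VaR = 2.326 × 2.656% = 6.178%; on $200,000,000 that is $12,356,000.

$12,400,000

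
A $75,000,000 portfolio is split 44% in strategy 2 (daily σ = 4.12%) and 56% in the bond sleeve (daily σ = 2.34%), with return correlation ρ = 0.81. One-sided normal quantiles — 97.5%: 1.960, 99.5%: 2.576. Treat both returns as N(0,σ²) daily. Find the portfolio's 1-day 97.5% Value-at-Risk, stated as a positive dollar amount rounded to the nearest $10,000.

$4,370,000

σ_p² = 0.44²·4.12² + 0.56²·2.34² + 2·0.81·0.44·0.56·4.12·2.34 = 8.8517 (%²).
σ_p = √8.8517 = 2.975%.
VaR = 1.960 × 2.975% = 5.831%; on $75,000,000 that is $4,373,250.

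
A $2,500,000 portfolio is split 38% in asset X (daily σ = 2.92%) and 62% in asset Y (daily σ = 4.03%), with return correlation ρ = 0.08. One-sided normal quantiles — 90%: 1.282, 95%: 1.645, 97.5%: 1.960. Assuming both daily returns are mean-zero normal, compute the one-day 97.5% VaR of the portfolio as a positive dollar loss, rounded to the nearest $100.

σ_p² = 0.38²·2.92² + 0.62²·4.03² + 2·0.08·0.38·0.62·2.92·4.03 = 7.9178 (%²).
σ_p = √7.9178 = 2.814%.
VaR = 1.960 × 2.814% = 5.515%; on $2,500,000 that is $137,875.

$137,900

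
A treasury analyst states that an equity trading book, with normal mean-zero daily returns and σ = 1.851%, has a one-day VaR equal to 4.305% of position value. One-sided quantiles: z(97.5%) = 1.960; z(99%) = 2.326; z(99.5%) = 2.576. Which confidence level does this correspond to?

Implied z = VaR/σ = 4.305 / 1.851 = 2.326.
This matches z(99%) = 2.326.

99%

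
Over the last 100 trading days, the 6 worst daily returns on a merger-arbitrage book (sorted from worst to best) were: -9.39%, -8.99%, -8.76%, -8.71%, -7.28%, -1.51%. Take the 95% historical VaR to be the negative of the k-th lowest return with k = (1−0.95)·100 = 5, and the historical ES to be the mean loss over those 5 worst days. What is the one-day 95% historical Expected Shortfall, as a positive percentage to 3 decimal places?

The 5 worst returns sum to -43.13%.
ES = −(-43.13%) / 5 = 8.626%.

8.626%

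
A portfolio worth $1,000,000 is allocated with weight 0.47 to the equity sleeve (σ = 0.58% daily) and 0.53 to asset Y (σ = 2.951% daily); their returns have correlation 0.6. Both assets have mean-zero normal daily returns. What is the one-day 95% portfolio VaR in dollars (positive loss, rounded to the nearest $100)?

$28,600

σ_p² = 0.47²·0.58² + 0.53²·2.951² + 2·0.6·0.47·0.53·0.58·2.951 = 3.0321 (%²).
σ_p = √3.0321 = 1.741%.
At 95%, z = 1.645.
VaR = 1.645 × 1.741% = 2.864%; on $1,000,000 that is $28,640.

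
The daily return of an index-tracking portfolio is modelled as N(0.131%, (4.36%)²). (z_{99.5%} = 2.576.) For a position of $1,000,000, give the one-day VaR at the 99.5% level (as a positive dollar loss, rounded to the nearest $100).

$111,000

VaR = −μ + z·σ = −(0.131%) + 2.576 × 4.36% = 11.100%.
On $1,000,000: 0.11100 × $1,000,000 = $111,000.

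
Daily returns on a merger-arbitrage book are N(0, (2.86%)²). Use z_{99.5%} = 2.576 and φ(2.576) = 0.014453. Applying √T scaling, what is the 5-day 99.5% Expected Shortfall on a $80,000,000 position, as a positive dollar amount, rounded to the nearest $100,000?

σ_{5d} = 2.86% × √5 = 6.395%.
ES multiplier = φ(z)/(1−α) = 0.014453/0.005 = 2.891.
ES = 6.395% × 2.891 = 18.488%; on $80,000,000: $14,790,400.

$14,800,000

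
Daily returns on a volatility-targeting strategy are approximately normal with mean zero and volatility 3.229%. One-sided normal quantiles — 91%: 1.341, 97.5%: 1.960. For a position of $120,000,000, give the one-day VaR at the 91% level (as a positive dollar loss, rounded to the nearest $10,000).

VaR = z·σ = 1.341 × 3.229% = 4.330%.
On $120,000,000: 0.04330 × $120,000,000 = $5,196,000.

$5,200,000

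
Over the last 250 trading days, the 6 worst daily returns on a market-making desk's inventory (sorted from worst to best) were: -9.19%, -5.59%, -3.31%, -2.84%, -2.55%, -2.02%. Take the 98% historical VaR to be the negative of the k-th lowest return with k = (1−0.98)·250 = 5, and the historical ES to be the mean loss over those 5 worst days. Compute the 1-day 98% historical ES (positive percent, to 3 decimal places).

4.696%

The 5 worst returns sum to -23.48%.
ES = −(-23.48%) / 5 = 4.696%.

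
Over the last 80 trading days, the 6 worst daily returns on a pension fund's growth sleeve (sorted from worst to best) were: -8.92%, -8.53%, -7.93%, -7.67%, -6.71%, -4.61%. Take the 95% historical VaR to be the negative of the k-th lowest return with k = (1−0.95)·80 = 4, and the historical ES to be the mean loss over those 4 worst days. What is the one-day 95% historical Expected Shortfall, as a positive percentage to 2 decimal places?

The 4 worst returns sum to -33.05%.
ES = −(-33.05%) / 4 = 8.2625% ≈ 8.26%.

8.26%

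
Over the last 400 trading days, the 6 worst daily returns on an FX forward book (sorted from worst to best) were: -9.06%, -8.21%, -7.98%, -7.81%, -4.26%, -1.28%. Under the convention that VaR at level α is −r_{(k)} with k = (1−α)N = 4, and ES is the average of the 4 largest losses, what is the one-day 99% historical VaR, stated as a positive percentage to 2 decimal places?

7.81%

k = 4; the 4th lowest return is -7.81%, so VaR = 7.81%.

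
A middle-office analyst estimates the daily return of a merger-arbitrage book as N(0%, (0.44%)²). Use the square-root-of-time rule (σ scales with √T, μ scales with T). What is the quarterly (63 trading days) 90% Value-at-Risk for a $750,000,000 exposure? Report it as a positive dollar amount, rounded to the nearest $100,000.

At 90%, z = 1.282.
σ_{63d} = 0.44% × √63 = 3.492%.
VaR = 1.282 × 3.492% = 4.477%.
On $750,000,000: 0.04477 × $750,000,000 = $33,577,500.

$33,600,000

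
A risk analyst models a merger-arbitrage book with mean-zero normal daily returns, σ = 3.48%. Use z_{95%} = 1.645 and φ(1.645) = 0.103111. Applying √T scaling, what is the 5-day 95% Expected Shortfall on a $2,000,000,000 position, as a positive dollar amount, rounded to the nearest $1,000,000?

$321,000,000

σ_{5d} = 3.48% × √5 = 7.782%.
ES multiplier = φ(z)/(1−α) = 0.103111/0.05 = 2.062.
ES = 7.782% × 2.062 = 16.046%; on $2,000,000,000: $320,920,000.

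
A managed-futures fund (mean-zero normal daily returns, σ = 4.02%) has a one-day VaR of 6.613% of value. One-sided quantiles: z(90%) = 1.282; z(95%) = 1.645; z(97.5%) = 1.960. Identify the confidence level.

Implied z = VaR/σ = 6.613 / 4.02 = 1.645.
This matches z(95%) = 1.645.

95%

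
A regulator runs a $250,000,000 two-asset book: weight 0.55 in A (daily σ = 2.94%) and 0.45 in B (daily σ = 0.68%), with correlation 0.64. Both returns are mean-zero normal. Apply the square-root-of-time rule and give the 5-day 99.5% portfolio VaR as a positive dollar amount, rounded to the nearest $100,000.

$26,300,000

σ_p = √(0.55²·2.94² + 0.45²·0.68² + 2·0.64·0.55·0.45·2.94·0.68) = 1.828%.
σ_{5d} = 1.828% × √5 = 4.088%.
z(99.5%) = 2.576.
VaR = 2.576 × 4.088% = 10.531%; on $250,000,000 that is $26,327,500.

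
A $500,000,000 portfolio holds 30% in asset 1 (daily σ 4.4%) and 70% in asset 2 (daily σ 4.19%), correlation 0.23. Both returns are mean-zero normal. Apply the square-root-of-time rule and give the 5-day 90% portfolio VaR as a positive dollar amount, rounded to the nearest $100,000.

σ_p = √(0.3²·4.4² + 0.7²·4.19² + 2·0.23·0.3·0.7·4.4·4.19) = 3.482%.
σ_{5d} = 3.482% × √5 = 7.786%.
z(90%) = 1.282.
VaR = 1.282 × 7.786% = 9.982%; on $500,000,000 that is $49,910,000.

$49,900,000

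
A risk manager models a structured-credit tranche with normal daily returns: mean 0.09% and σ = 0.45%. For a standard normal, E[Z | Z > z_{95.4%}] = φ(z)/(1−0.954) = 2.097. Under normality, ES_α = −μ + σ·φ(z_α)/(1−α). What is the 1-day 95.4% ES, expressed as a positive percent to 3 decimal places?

ES = −(0.09%) + 0.45% × 2.097 = 0.854%.

0.854%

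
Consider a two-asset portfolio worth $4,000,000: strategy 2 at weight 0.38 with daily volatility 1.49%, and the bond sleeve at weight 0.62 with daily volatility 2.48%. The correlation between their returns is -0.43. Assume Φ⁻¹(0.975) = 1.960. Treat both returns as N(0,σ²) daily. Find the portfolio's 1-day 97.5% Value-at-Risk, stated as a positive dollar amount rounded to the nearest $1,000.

σ_p² = 0.38²·1.49² + 0.62²·2.48² + 2·-0.43·0.38·0.62·1.49·2.48 = 1.9361 (%²).
σ_p = √1.9361 = 1.391%.
VaR = 1.960 × 1.391% = 2.726%; on $4,000,000 that is $109,040.

$109,000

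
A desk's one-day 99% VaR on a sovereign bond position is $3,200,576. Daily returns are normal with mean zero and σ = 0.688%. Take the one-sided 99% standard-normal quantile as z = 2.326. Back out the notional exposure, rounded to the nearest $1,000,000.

$200,000,000

VaR as a fraction of value: z·σ = 2.326 × 0.688% = 1.60029%.
Position = $3,200,576 / 0.0160029 = $200,000,000.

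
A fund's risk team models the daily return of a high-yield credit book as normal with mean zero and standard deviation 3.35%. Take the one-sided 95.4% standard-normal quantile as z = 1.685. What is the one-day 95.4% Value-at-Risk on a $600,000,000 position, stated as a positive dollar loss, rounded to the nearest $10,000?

VaR = z·σ = 1.685 × 3.35% = 5.645%.
On $600,000,000: 0.05645 × $600,000,000 = $33,870,000.

$33,870,000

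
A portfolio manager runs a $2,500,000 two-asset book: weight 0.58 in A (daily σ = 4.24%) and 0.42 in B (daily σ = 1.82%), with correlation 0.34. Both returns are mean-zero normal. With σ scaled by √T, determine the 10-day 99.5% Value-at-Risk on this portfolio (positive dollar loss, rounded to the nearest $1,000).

$573,000

σ_p = √(0.58²·4.24² + 0.42²·1.82² + 2·0.34·0.58·0.42·4.24·1.82) = 2.813%.
σ_{10d} = 2.813% × √10 = 8.895%.
z(99.5%) = 2.576.
VaR = 2.576 × 8.895% = 22.914%; on $2,500,000 that is $572,850.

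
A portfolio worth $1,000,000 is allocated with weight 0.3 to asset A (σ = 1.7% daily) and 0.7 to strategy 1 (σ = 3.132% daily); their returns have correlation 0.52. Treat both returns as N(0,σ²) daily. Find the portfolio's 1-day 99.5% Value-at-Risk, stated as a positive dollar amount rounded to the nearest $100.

$64,300

σ_p² = 0.3²·1.7² + 0.7²·3.132² + 2·0.52·0.3·0.7·1.7·3.132 = 6.2296 (%²).
σ_p = √6.2296 = 2.496%.
At 99.5%, z = 2.576.
VaR = 2.576 × 2.496% = 6.430%; on $1,000,000 that is $64,300.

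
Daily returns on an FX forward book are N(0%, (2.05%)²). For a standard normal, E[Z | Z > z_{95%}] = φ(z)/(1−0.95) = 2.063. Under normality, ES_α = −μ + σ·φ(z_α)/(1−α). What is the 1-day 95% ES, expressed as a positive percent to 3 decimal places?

ES = 2.05% × 2.063 = 4.229%.

4.229%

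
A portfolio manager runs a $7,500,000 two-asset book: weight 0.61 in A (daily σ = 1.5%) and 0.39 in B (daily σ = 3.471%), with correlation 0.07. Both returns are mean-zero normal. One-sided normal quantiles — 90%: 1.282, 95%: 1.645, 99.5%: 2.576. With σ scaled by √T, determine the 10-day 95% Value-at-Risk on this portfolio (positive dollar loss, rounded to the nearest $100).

$657,800

σ_p = √(0.61²·1.5² + 0.39²·3.471² + 2·0.07·0.61·0.39·1.5·3.471) = 1.686%.
σ_{10d} = 1.686% × √10 = 5.332%.
VaR = 1.645 × 5.332% = 8.771%; on $7,500,000 that is $657,825.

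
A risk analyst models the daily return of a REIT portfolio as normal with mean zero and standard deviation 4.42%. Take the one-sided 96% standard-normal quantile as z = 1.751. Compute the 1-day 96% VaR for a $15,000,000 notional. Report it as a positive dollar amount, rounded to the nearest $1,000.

VaR = z·σ = 1.751 × 4.42% = 7.739%.
On $15,000,000: 0.07739 × $15,000,000 = $1,160,850.

$1,161,000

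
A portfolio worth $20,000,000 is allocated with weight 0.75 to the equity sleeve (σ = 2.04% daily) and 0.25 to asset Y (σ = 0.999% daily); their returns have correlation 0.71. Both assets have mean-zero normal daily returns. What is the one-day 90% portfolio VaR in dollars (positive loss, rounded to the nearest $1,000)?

$440,000

σ_p² = 0.75²·2.04² + 0.25²·0.999² + 2·0.71·0.75·0.25·2.04·0.999 = 2.9459 (%²).
σ_p = √2.9459 = 1.716%.
At 90%, z = 1.282.
VaR = 1.282 × 1.716% = 2.200%; on $20,000,000 that is $440,000.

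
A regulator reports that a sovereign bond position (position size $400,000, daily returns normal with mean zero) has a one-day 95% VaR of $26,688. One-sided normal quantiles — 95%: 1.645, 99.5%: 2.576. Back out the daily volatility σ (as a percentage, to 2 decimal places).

4.06%

VaR as a fraction: $26,688 / $400,000 = 6.672%.
σ = VaR / z = 6.672% / 1.645 = 4.056%.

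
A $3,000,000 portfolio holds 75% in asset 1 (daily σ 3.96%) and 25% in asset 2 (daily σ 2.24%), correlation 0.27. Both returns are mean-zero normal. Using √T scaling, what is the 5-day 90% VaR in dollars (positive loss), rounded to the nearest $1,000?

σ_p = √(0.75²·3.96² + 0.25²·2.24² + 2·0.27·0.75·0.25·3.96·2.24) = 3.167%.
σ_{5d} = 3.167% × √5 = 7.082%.
z(90%) = 1.282.
VaR = 1.282 × 7.082% = 9.079%; on $3,000,000 that is $272,370.

$272,000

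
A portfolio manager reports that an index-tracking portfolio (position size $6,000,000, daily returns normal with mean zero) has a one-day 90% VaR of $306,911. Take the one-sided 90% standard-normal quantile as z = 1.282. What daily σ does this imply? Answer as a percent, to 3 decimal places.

3.990%

VaR as a fraction: $306,911 / $6,000,000 = 5.115%.
σ = VaR / z = 5.115% / 1.282 = 3.990%.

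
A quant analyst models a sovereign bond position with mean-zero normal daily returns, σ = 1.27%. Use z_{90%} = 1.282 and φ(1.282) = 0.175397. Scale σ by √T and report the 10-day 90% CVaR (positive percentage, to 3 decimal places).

σ_{10d} = 1.27% × √10 = 4.016%.
ES multiplier = φ(z)/(1−α) = 0.175397/0.1 = 1.754.
ES = 4.016% × 1.754 = 7.044%.

7.044%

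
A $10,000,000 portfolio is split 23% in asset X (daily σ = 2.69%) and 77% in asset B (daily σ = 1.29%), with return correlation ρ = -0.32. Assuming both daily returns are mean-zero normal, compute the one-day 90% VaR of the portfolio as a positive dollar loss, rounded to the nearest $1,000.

$127,000

σ_p² = 0.23²·2.69² + 0.77²·1.29² + 2·-0.32·0.23·0.77·2.69·1.29 = 0.9761 (%²).
σ_p = √0.9761 = 0.988%.
At 90%, z = 1.282.
VaR = 1.282 × 0.988% = 1.267%; on $10,000,000 that is $126,700.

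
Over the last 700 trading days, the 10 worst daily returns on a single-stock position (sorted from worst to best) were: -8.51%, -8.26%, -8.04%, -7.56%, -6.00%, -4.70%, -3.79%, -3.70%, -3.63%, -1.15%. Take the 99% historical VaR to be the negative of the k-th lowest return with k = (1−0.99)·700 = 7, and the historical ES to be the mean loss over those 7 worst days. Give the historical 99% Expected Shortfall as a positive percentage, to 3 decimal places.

The 7 worst returns sum to -46.86%.
ES = −(-46.86%) / 7 = 6.6942…% ≈ 6.694%.

6.694%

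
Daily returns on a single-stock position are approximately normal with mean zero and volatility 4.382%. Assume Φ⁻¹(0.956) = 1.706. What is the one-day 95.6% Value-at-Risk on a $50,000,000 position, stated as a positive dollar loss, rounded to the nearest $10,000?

$3,740,000

VaR = z·σ = 1.706 × 4.382% = 7.476%.
On $50,000,000: 0.07476 × $50,000,000 = $3,738,000.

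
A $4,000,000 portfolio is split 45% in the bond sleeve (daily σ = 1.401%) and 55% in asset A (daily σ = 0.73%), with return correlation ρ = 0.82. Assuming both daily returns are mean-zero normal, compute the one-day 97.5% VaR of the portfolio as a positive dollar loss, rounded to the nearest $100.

$77,400

σ_p² = 0.45²·1.401² + 0.55²·0.73² + 2·0.82·0.45·0.55·1.401·0.73 = 0.9738 (%²).
σ_p = √0.9738 = 0.987%.
At 97.5%, z = 1.960.
VaR = 1.960 × 0.987% = 1.935%; on $4,000,000 that is $77,400.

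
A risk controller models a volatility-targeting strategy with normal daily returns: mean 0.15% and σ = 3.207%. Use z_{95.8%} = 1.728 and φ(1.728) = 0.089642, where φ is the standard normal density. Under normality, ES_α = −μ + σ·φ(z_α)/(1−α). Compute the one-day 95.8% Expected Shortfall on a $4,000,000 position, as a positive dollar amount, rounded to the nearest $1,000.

$268,000

Tail multiplier: φ(z)/(1−α) = 0.089642 / 0.042 = 2.134.
ES = −(0.15%) + 3.207% × 2.134 = 6.694%.
On $4,000,000: 0.06694 × $4,000,000 = $267,760.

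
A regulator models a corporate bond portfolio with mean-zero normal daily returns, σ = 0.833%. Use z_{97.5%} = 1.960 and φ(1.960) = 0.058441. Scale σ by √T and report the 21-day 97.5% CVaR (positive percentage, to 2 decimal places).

σ_{21d} = 0.833% × √21 = 3.817%.
ES multiplier = φ(z)/(1−α) = 0.058441/0.025 = 2.338.
ES = 3.817% × 2.338 = 8.924%.

8.92%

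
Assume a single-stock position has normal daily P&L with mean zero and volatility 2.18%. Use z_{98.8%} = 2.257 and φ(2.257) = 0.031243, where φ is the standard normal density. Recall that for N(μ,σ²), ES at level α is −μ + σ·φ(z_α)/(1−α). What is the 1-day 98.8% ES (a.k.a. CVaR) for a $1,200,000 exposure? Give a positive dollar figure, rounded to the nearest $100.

Tail multiplier: φ(z)/(1−α) = 0.031243 / 0.012 = 2.604.
ES = 2.18% × 2.604 = 5.677%.
On $1,200,000: 0.05677 × $1,200,000 = $68,124.

$68,100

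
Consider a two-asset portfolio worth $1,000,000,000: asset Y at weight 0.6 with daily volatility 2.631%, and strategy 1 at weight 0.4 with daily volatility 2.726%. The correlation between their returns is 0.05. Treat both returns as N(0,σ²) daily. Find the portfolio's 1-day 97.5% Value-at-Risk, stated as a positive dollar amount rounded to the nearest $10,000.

$38,470,000

σ_p² = 0.6²·2.631² + 0.4²·2.726² + 2·0.05·0.6·0.4·2.631·2.726 = 3.8531 (%²).
σ_p = √3.8531 = 1.963%.
At 97.5%, z = 1.960.
VaR = 1.960 × 1.963% = 3.847%; on $1,000,000,000 that is $38,470,000.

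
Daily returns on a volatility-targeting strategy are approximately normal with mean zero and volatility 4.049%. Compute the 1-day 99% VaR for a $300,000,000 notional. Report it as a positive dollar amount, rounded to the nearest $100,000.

$28,300,000

At 99% one-sided, z = 2.326.
VaR = z·σ = 2.326 × 4.049% = 9.418%.
On $300,000,000: 0.09418 × $300,000,000 = $28,254,000.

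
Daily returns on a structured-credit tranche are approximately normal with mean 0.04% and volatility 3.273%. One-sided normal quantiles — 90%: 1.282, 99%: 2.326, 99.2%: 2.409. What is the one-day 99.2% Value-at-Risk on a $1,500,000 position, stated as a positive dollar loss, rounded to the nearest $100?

VaR = −μ + z·σ = −(0.04%) + 2.409 × 3.273% = 7.845%.
On $1,500,000: 0.07845 × $1,500,000 = $117,675.

$117,700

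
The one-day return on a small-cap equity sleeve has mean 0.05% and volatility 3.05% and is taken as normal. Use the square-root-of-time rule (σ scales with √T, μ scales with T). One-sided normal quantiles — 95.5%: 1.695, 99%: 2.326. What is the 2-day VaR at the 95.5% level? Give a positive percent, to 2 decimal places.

7.21%

σ_{2d} = 3.05% × √2 = 4.313%; μ_{2d} = 2 × 0.05% = 0.100%.
VaR = −(0.100%) + 1.695 × 4.313% = 7.211%.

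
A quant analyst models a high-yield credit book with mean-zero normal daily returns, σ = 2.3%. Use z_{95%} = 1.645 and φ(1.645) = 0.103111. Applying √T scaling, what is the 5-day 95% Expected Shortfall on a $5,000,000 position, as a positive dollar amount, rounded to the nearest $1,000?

σ_{5d} = 2.3% × √5 = 5.143%.
ES multiplier = φ(z)/(1−α) = 0.103111/0.05 = 2.062.
ES = 5.143% × 2.062 = 10.605%; on $5,000,000: $530,250.

$530,000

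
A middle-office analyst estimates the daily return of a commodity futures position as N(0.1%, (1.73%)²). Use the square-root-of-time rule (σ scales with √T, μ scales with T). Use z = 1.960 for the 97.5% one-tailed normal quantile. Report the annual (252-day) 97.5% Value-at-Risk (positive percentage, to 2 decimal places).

28.63%

σ_{252d} = 1.73% × √252 = 27.463%; μ_{252d} = 252 × 0.1% = 25.200%.
VaR = −(25.200%) + 1.960 × 27.463% = 28.627%.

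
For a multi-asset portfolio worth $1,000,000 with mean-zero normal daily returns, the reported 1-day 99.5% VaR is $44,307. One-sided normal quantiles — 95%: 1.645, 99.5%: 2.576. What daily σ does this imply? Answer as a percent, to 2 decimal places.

VaR as a fraction: $44,307 / $1,000,000 = 4.431%.
σ = VaR / z = 4.431% / 2.576 = 1.720%.

1.72%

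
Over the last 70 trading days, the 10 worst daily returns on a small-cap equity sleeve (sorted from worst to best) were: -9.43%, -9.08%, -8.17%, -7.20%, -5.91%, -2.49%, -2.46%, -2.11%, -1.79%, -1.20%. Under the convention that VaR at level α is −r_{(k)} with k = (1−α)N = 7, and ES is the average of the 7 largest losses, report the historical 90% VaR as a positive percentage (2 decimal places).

2.46%

k = 7; the 7th lowest return is -2.46%, so VaR = 2.46%.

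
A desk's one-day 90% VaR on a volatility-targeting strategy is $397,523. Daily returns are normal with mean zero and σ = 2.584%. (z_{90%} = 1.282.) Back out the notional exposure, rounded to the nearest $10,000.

$12,000,000

VaR as a fraction of value: z·σ = 1.282 × 2.584% = 3.31269%.
Position = $397,523 / 0.0331269 = $12,000,013.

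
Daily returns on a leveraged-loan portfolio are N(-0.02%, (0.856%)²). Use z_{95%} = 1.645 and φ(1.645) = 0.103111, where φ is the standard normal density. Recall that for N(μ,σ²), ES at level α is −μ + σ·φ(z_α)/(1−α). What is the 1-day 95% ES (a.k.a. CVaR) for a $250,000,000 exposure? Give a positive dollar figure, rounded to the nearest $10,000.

Tail multiplier: φ(z)/(1−α) = 0.103111 / 0.05 = 2.062.
ES = −(-0.02%) + 0.856% × 2.062 = 1.785%.
On $250,000,000: 0.01785 × $250,000,000 = $4,462,500.

$4,460,000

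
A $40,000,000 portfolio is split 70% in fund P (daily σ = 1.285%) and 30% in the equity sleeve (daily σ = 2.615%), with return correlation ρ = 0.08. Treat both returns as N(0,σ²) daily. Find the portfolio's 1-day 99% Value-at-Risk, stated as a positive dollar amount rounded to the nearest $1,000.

$1,154,000

σ_p² = 0.7²·1.285² + 0.3²·2.615² + 2·0.08·0.7·0.3·1.285·2.615 = 1.5374 (%²).
σ_p = √1.5374 = 1.240%.
At 99%, z = 2.326.
VaR = 2.326 × 1.240% = 2.884%; on $40,000,000 that is $1,153,600.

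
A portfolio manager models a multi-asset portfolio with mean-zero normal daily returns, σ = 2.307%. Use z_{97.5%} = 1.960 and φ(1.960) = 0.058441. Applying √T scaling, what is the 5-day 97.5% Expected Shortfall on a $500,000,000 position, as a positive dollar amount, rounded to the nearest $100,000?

σ_{5d} = 2.307% × √5 = 5.159%.
ES multiplier = φ(z)/(1−α) = 0.058441/0.025 = 2.338.
ES = 5.159% × 2.338 = 12.062%; on $500,000,000: $60,310,000.

$60,300,000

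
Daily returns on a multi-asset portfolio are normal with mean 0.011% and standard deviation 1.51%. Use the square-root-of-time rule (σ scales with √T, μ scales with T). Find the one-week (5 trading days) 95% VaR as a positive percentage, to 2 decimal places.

5.50%

At 95%, z = 1.645.
σ_{5d} = 1.51% × √5 = 3.376%; μ_{5d} = 5 × 0.011% = 0.055%.
VaR = −(0.055%) + 1.645 × 3.376% = 5.499%.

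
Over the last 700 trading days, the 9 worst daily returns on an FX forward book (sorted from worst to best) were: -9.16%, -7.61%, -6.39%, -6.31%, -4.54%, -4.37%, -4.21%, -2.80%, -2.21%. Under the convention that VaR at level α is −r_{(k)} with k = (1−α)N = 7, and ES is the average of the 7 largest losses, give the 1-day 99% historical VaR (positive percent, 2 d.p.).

4.21%

k = 7; the 7th lowest return is -4.21%, so VaR = 4.21%.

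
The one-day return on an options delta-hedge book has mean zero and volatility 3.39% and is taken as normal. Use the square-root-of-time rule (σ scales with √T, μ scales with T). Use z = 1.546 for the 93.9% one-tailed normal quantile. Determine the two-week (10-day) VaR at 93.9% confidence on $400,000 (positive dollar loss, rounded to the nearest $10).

$66,290

σ_{10d} = 3.39% × √10 = 10.720%.
VaR = 1.546 × 10.720% = 16.573%.
On $400,000: 0.16573 × $400,000 = $66,292.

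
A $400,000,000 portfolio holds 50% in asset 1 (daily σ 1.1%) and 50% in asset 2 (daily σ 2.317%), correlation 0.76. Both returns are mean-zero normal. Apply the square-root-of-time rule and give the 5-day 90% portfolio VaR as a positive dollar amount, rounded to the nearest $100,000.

σ_p = √(0.5²·1.1² + 0.5²·2.317² + 2·0.76·0.5·0.5·1.1·2.317) = 1.617%.
σ_{5d} = 1.617% × √5 = 3.616%.
z(90%) = 1.282.
VaR = 1.282 × 3.616% = 4.636%; on $400,000,000 that is $18,544,000.

$18,500,000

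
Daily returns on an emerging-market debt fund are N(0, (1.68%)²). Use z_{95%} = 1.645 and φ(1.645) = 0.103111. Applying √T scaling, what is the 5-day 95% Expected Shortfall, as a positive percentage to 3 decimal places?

σ_{5d} = 1.68% × √5 = 3.757%.
ES multiplier = φ(z)/(1−α) = 0.103111/0.05 = 2.062.
ES = 3.757% × 2.062 = 7.747%.

7.747%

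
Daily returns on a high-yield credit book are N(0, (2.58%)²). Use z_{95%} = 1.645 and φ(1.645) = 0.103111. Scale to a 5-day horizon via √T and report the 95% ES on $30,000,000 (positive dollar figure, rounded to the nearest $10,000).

σ_{5d} = 2.58% × √5 = 5.769%.
ES multiplier = φ(z)/(1−α) = 0.103111/0.05 = 2.062.
ES = 5.769% × 2.062 = 11.896%; on $30,000,000: $3,568,800.

$3,570,000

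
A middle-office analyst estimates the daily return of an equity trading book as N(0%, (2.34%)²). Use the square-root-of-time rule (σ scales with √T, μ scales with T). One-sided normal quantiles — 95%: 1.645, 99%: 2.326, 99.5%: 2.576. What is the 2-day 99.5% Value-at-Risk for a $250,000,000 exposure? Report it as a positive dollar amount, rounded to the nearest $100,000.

$21,300,000

σ_{2d} = 2.34% × √2 = 3.309%.
VaR = 2.576 × 3.309% = 8.524%.
On $250,000,000: 0.08524 × $250,000,000 = $21,310,000.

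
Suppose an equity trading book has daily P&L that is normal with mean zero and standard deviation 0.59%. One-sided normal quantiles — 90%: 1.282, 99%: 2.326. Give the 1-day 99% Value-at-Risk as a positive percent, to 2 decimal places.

1.37%

VaR = z·σ = 2.326 × 0.59% = 1.372%.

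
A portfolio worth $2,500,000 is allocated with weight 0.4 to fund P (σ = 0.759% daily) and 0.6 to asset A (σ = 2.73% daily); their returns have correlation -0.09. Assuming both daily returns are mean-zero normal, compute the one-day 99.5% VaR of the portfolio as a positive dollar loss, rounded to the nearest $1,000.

σ_p² = 0.4²·0.759² + 0.6²·2.73² + 2·-0.09·0.4·0.6·0.759·2.73 = 2.6857 (%²).
σ_p = √2.6857 = 1.639%.
At 99.5%, z = 2.576.
VaR = 2.576 × 1.639% = 4.222%; on $2,500,000 that is $105,550.

$106,000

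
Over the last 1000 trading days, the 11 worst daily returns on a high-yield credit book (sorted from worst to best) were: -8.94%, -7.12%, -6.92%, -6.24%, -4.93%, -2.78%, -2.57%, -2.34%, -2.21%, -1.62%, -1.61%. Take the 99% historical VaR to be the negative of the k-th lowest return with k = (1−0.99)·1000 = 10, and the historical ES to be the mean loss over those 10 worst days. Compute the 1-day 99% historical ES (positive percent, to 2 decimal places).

The 10 worst returns sum to -45.67%.
ES = −(-45.67%) / 10 = 4.567% ≈ 4.57%.

4.57%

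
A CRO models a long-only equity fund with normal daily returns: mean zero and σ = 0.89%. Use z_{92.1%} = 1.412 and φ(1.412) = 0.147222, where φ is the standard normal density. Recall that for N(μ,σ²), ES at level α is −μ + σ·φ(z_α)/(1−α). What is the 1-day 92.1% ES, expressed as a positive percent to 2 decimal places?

1.66%

Tail multiplier: φ(z)/(1−α) = 0.147222 / 0.079 = 1.864.
ES = 0.89% × 1.864 = 1.659%.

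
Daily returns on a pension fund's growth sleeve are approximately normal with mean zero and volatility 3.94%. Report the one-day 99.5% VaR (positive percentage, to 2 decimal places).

10.15%

At 99.5% one-sided, z = 2.576.
VaR = z·σ = 2.576 × 3.94% = 10.149%.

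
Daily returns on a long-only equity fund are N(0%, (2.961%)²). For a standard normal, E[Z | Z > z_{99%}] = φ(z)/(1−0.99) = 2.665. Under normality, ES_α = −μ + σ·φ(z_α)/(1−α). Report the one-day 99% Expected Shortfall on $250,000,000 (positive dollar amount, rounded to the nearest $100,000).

$19,700,000

ES = 2.961% × 2.665 = 7.891%.
On $250,000,000: 0.07891 × $250,000,000 = $19,727,500.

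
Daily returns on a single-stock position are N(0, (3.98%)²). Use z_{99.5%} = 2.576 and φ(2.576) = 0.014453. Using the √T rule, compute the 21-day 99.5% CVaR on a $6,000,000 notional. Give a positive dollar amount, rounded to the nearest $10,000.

σ_{21d} = 3.98% × √21 = 18.239%.
ES multiplier = φ(z)/(1−α) = 0.014453/0.005 = 2.891.
ES = 18.239% × 2.891 = 52.729%; on $6,000,000: $3,163,740.

$3,160,000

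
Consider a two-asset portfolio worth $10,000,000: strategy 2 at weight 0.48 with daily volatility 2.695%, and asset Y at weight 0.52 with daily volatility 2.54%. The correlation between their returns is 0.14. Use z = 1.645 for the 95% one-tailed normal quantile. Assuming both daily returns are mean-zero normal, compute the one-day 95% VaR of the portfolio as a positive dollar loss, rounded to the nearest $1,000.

σ_p² = 0.48²·2.695² + 0.52²·2.54² + 2·0.14·0.48·0.52·2.695·2.54 = 3.8963 (%²).
σ_p = √3.8963 = 1.974%.
VaR = 1.645 × 1.974% = 3.247%; on $10,000,000 that is $324,700.

$325,000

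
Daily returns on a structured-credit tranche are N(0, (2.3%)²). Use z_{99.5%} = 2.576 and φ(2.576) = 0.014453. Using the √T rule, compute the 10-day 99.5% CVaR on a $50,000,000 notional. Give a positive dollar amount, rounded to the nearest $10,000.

σ_{10d} = 2.3% × √10 = 7.273%.
ES multiplier = φ(z)/(1−α) = 0.014453/0.005 = 2.891.
ES = 7.273% × 2.891 = 21.026%; on $50,000,000: $10,513,000.

$10,510,000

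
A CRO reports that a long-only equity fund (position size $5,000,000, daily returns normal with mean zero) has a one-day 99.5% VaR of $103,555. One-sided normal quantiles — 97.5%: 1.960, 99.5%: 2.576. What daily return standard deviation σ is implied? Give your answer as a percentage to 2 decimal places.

0.80%

VaR as a fraction: $103,555 / $5,000,000 = 2.071%.
σ = VaR / z = 2.071% / 2.576 = 0.804%.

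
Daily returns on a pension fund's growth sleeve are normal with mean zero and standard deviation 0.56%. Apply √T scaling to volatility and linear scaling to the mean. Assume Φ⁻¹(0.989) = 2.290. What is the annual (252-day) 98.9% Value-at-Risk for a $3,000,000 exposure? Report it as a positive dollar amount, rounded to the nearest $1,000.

$611,000

σ_{252d} = 0.56% × √252 = 8.890%.
VaR = 2.290 × 8.890% = 20.358%.
On $3,000,000: 0.20358 × $3,000,000 = $610,740.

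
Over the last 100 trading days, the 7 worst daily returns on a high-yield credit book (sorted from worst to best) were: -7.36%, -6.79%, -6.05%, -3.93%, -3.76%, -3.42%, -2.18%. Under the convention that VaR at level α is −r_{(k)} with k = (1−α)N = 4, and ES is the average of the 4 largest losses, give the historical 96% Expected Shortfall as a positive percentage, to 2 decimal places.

The 4 worst returns sum to -24.13%.
ES = −(-24.13%) / 4 = 6.0325% ≈ 6.03%.

6.03%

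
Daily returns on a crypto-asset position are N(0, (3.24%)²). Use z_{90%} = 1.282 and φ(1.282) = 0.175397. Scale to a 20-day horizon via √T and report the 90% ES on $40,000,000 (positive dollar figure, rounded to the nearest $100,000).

$10,200,000

σ_{20d} = 3.24% × √20 = 14.490%.
ES multiplier = φ(z)/(1−α) = 0.175397/0.1 = 1.754.
ES = 14.490% × 1.754 = 25.415%; on $40,000,000: $10,166,000.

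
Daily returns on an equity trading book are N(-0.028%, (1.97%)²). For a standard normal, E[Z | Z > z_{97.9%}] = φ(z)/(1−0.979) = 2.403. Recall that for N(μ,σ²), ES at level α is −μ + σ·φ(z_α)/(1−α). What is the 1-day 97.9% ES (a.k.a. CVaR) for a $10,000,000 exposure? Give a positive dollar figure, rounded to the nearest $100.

ES = −(-0.028%) + 1.97% × 2.403 = 4.762%.
On $10,000,000: 0.04762 × $10,000,000 = $476,200.

$476,200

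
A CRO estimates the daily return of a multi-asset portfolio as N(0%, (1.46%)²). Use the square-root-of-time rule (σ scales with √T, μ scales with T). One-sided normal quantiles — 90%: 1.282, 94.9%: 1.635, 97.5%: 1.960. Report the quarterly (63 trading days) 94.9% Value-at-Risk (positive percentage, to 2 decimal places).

σ_{63d} = 1.46% × √63 = 11.588%.
VaR = 1.635 × 11.588% = 18.946%.

18.95%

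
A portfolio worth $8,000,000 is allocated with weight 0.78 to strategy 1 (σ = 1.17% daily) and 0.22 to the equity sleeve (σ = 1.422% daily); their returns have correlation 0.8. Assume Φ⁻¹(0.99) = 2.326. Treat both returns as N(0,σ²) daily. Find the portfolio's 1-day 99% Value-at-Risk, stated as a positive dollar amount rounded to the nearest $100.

σ_p² = 0.78²·1.17² + 0.22²·1.422² + 2·0.8·0.78·0.22·1.17·1.422 = 1.3875 (%²).
σ_p = √1.3875 = 1.178%.
VaR = 2.326 × 1.178% = 2.740%; on $8,000,000 that is $219,200.

$219,200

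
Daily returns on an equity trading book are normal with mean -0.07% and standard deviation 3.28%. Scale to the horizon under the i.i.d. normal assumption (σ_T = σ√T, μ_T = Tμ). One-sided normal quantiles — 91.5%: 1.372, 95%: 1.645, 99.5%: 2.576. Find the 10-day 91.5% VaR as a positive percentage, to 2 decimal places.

σ_{10d} = 3.28% × √10 = 10.372%; μ_{10d} = 10 × -0.07% = -0.700%.
VaR = −(-0.700%) + 1.372 × 10.372% = 14.930%.

14.93%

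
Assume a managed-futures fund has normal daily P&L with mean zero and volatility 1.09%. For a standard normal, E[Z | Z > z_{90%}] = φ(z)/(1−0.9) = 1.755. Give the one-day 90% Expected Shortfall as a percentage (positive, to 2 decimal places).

ES = 1.09% × 1.755 = 1.913%.

1.91%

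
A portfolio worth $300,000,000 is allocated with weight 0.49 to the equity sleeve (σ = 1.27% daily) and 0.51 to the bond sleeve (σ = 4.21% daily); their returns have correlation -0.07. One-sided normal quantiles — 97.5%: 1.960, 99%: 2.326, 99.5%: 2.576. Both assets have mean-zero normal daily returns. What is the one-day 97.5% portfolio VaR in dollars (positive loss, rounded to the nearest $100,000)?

σ_p² = 0.49²·1.27² + 0.51²·4.21² + 2·-0.07·0.49·0.51·1.27·4.21 = 4.8102 (%²).
σ_p = √4.8102 = 2.193%.
VaR = 1.960 × 2.193% = 4.298%; on $300,000,000 that is $12,894,000.

$12,900,000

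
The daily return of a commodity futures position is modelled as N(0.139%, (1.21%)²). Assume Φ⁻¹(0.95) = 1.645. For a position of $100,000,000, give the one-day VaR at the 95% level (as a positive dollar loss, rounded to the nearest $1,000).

VaR = −μ + z·σ = −(0.139%) + 1.645 × 1.21% = 1.851%.
On $100,000,000: 0.01851 × $100,000,000 = $1,851,000.

$1,851,000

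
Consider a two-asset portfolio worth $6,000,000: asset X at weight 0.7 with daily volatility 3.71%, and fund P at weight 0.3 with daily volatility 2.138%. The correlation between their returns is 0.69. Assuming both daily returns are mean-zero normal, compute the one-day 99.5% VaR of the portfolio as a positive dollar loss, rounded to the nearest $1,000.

$475,000

σ_p² = 0.7²·3.71² + 0.3²·2.138² + 2·0.69·0.7·0.3·3.71·2.138 = 9.4545 (%²).
σ_p = √9.4545 = 3.075%.
At 99.5%, z = 2.576.
VaR = 2.576 × 3.075% = 7.921%; on $6,000,000 that is $475,260.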